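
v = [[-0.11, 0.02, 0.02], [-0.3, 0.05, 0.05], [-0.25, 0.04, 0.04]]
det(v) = -0.000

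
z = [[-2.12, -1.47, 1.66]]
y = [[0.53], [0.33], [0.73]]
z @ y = [[-0.40]]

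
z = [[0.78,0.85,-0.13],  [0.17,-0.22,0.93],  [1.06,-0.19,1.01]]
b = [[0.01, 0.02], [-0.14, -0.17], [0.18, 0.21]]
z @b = [[-0.13, -0.16], [0.20, 0.24], [0.22, 0.27]]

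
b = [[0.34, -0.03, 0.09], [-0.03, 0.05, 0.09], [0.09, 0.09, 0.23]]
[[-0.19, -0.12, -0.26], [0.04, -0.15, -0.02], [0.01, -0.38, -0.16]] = b@[[-0.47, -0.15, -0.45],[0.71, -1.05, 0.89],[-0.07, -1.17, -0.88]]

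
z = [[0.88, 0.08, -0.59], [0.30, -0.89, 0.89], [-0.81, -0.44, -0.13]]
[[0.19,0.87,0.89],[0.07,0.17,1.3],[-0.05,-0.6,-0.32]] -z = [[-0.69, 0.79, 1.48], [-0.23, 1.06, 0.41], [0.76, -0.16, -0.19]]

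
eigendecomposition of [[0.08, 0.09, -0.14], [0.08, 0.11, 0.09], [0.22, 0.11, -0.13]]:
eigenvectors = [[-0.31-0.54j, (-0.31+0.54j), -0.18+0.00j], [0.20+0.41j, 0.20-0.41j, (-0.88+0j)], [-0.63+0.00j, (-0.63-0j), (-0.45+0j)]]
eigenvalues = [(-0.06+0.12j), (-0.06-0.12j), (0.17+0j)]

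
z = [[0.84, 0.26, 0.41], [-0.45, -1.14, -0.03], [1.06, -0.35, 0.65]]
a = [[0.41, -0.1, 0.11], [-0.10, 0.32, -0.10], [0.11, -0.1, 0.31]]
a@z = [[0.51, 0.18, 0.24], [-0.33, -0.36, -0.12], [0.47, 0.03, 0.25]]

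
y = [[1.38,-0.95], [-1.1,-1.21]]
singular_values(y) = [1.76, 1.54]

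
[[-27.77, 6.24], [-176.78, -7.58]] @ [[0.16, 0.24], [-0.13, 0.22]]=[[-5.25, -5.29], [-27.3, -44.09]]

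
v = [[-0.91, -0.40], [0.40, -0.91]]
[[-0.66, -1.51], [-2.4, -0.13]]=v @ [[-0.37, 1.34], [2.48, 0.73]]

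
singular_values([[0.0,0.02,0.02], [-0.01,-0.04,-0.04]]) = [0.06, 0.0]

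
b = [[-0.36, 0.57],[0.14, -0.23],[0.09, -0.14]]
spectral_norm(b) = 0.74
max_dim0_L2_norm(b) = 0.63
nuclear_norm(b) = 0.75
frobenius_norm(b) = 0.74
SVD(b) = [[-0.91, -0.27],[0.36, -0.89],[0.22, 0.37]] @ diag([0.7447685094671167, 0.004457275639802197]) @ [[0.53, -0.85],[0.85, 0.53]]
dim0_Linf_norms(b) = [0.36, 0.57]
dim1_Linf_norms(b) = [0.57, 0.23, 0.14]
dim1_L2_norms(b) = [0.67, 0.27, 0.17]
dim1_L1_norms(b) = [0.93, 0.37, 0.23]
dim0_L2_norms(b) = [0.4, 0.63]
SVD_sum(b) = [[-0.36,  0.57], [0.14,  -0.23], [0.09,  -0.14]] + [[-0.00,-0.0], [-0.00,-0.00], [0.0,0.0]]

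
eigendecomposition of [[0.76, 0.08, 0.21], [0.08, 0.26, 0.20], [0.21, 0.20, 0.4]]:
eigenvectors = [[0.85, 0.51, -0.1], [0.25, -0.57, -0.78], [0.46, -0.64, 0.62]]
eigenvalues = [0.9, 0.41, 0.11]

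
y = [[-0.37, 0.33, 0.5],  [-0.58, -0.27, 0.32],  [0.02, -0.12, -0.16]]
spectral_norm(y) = 0.90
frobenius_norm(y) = 1.02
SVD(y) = [[-0.70, 0.64, 0.31], [-0.7, -0.71, -0.12], [0.14, -0.30, 0.94]] @ diag([0.8974677844763351, 0.4900274777658308, 0.048214591791245195]) @ [[0.74, -0.07, -0.67], [0.34, 0.89, 0.29], [-0.58, 0.44, -0.69]]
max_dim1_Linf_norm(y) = 0.58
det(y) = -0.02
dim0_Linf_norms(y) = [0.58, 0.33, 0.5]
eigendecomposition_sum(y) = [[(-0.18+0.18j), (0.16+0.15j), 0.27-0.04j], [(-0.29-0.16j), -0.13+0.26j, (0.14+0.32j)], [(0.02-0.07j), (-0.06-0.01j), (-0.06+0.05j)]] + [[(-0.18-0.18j), (0.16-0.15j), 0.27+0.04j], [-0.29+0.16j, (-0.13-0.26j), (0.14-0.32j)], [(0.02+0.07j), -0.06+0.01j, (-0.06-0.05j)]] + [[-0.01-0.00j, 0.00-0.00j, (-0.03-0j)], [(0.01+0j), (-0+0j), 0.03+0.00j], [-0.01-0.00j, 0.01-0.00j, (-0.04-0j)]]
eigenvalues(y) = [(-0.37+0.49j), (-0.37-0.49j), (-0.06+0j)]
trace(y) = -0.80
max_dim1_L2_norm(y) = 0.72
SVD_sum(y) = [[-0.47, 0.04, 0.42], [-0.47, 0.04, 0.42], [0.10, -0.01, -0.09]] + [[0.11, 0.28, 0.09], [-0.12, -0.31, -0.10], [-0.05, -0.13, -0.04]] + [[-0.01, 0.01, -0.01], [0.0, -0.0, 0.00], [-0.03, 0.02, -0.03]]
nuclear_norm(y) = 1.44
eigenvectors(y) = [[(-0.16+0.57j), -0.16-0.57j, (0.55+0j)], [(-0.78+0j), -0.78-0.00j, -0.49+0.00j], [(-0.05-0.16j), (-0.05+0.16j), 0.67+0.00j]]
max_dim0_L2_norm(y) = 0.69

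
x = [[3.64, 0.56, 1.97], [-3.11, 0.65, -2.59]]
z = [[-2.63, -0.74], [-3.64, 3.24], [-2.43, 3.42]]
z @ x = [[-7.27, -1.95, -3.26],[-23.33, 0.07, -15.56],[-19.48, 0.86, -13.64]]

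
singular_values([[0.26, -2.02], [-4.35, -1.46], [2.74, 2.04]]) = [5.69, 2.11]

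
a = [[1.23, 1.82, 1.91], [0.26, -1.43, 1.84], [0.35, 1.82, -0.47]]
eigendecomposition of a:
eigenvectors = [[0.94, 0.91, 0.07], [0.20, -0.26, -0.8], [0.27, -0.33, 0.6]]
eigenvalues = [2.17, 0.01, -2.84]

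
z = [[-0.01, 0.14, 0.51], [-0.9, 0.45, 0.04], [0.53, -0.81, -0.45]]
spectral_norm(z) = 1.41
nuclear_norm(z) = 2.26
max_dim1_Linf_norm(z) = 0.9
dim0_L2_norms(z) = [1.04, 0.94, 0.68]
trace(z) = -0.01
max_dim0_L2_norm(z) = 1.04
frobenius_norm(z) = 1.56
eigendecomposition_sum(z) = [[0.21-0.00j, -0.13+0.00j, 0.09+0.00j], [(-0.57+0j), 0.35+0.00j, (-0.23-0j)], [(0.48-0j), (-0.29+0j), (0.19+0j)]] + [[-0.11+0.15j, (0.14+0.22j), 0.21+0.19j], [-0.17+0.11j, (0.05+0.26j), 0.13+0.27j], [(0.03-0.21j), (-0.26-0.14j), (-0.32-0.07j)]] + [[-0.11-0.15j, 0.14-0.22j, (0.21-0.19j)], [-0.17-0.11j, (0.05-0.26j), (0.13-0.27j)], [0.03+0.21j, (-0.26+0.14j), (-0.32+0.07j)]]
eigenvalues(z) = [(0.75+0j), (-0.38+0.34j), (-0.38-0.34j)]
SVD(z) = [[-0.18, 0.70, 0.69], [-0.66, -0.61, 0.44], [0.73, -0.37, 0.57]] @ diag([1.4134955763379027, 0.6199262581531063, 0.22610106175219227]) @ [[0.69, -0.65, -0.32], [0.56, 0.20, 0.81], [-0.46, -0.74, 0.5]]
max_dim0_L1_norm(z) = 1.44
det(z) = 0.20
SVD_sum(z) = [[-0.18, 0.17, 0.08], [-0.64, 0.60, 0.29], [0.72, -0.67, -0.33]] + [[0.24, 0.09, 0.35], [-0.21, -0.08, -0.30], [-0.13, -0.05, -0.19]] + [[-0.07, -0.11, 0.08], [-0.05, -0.07, 0.05], [-0.06, -0.10, 0.06]]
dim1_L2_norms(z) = [0.53, 1.01, 1.07]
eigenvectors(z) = [[-0.28+0.00j, (0.47+0.27j), (0.47-0.27j)], [(0.74+0j), 0.36+0.44j, (0.36-0.44j)], [-0.62+0.00j, -0.62+0.00j, -0.62-0.00j]]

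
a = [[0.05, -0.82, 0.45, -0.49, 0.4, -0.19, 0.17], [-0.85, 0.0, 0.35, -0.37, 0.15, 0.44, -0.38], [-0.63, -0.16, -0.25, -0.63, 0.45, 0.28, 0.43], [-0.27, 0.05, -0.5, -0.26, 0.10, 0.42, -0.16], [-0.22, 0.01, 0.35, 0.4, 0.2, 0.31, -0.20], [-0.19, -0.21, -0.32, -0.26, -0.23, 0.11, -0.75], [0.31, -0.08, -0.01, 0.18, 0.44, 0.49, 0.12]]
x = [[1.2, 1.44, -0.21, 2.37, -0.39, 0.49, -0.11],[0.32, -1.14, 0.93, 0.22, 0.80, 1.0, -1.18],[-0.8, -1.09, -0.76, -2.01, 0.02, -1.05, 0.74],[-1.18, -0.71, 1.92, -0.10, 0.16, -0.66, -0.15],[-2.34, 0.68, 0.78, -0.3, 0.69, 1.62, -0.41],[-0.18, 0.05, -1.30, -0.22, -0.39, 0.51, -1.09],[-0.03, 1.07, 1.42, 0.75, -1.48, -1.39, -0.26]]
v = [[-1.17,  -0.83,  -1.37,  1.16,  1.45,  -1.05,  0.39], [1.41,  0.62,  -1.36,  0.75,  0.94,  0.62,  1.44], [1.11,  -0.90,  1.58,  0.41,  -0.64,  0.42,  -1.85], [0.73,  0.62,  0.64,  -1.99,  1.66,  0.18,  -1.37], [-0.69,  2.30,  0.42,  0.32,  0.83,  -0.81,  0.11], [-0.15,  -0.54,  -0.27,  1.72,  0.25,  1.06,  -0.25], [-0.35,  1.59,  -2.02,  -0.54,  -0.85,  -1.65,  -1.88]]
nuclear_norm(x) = 15.57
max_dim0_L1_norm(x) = 7.32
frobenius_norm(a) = 2.57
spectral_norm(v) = 4.26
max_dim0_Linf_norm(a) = 0.85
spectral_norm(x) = 4.35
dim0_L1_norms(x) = [6.05, 6.18, 7.32, 5.97, 3.93, 6.72, 3.94]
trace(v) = -0.95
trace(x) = 0.14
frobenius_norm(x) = 7.09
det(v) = 576.50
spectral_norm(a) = 1.60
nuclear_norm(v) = 19.22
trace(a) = -0.03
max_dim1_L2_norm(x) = 3.15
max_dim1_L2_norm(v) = 3.74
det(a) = 0.00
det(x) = 2.38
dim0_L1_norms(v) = [5.61, 7.4, 7.66, 6.89, 6.62, 5.79, 7.29]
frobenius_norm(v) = 7.84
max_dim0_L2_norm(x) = 3.23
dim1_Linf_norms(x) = [2.37, 1.18, 2.01, 1.92, 2.34, 1.3, 1.48]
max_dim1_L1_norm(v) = 8.88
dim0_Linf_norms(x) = [2.34, 1.44, 1.92, 2.37, 1.48, 1.62, 1.18]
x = v @ a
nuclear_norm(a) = 5.74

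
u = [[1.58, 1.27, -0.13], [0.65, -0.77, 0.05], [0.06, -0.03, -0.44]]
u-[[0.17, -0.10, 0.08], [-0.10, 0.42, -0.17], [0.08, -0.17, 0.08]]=[[1.41, 1.37, -0.21], [0.75, -1.19, 0.22], [-0.02, 0.14, -0.52]]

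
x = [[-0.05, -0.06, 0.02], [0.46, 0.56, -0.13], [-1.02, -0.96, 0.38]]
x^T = [[-0.05, 0.46, -1.02], [-0.06, 0.56, -0.96], [0.02, -0.13, 0.38]]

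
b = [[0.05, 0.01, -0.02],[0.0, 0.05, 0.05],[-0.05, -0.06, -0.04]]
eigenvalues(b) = [(0.04+0.02j), (0.04-0.02j), (-0.02+0j)]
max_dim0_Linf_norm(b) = 0.06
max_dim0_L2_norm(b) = 0.08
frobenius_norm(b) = 0.13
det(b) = -0.00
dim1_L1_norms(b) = [0.08, 0.1, 0.15]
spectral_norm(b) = 0.11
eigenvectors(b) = [[-0.53-0.29j, (-0.53+0.29j), (-0.32+0j)], [0.74+0.00j, (0.74-0j), (0.58+0j)], [-0.18+0.22j, -0.18-0.22j, (-0.75+0j)]]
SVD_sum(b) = [[0.01, 0.01, 0.01], [0.03, 0.05, 0.03], [-0.04, -0.06, -0.05]] + [[0.04,-0.01,-0.03], [-0.03,0.0,0.02], [-0.01,0.00,0.01]] + [[-0.0, 0.0, -0.00], [-0.0, 0.0, -0.0], [-0.00, 0.00, -0.0]]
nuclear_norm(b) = 0.17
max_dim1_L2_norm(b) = 0.09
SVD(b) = [[-0.18, 0.82, 0.54], [-0.57, -0.53, 0.62], [0.8, -0.20, 0.57]] @ diag([0.1086353533917083, 0.06232758172278047, 0.0036922283310721607]) @ [[-0.45,-0.72,-0.53],[0.82,-0.10,-0.56],[-0.35,0.68,-0.64]]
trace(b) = 0.06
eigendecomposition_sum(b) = [[(0.03-0.04j), (0.01-0.05j), -0.01-0.02j], [-0.01+0.06j, (0.02+0.06j), (0.02+0.02j)], [(-0.02-0.02j), (-0.02-0.01j), (-0.01+0j)]] + [[(0.03+0.04j),(0.01+0.05j),-0.01+0.02j], [-0.01-0.06j,0.02-0.06j,(0.02-0.02j)], [(-0.02+0.02j),(-0.02+0.01j),(-0.01-0j)]] + [[-0.01-0.00j, (-0.01-0j), -0.01-0.00j], [0.01+0.00j, 0.01+0.00j, 0.02+0.00j], [-0.02-0.00j, -0.02-0.00j, (-0.02-0j)]]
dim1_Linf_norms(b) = [0.05, 0.05, 0.06]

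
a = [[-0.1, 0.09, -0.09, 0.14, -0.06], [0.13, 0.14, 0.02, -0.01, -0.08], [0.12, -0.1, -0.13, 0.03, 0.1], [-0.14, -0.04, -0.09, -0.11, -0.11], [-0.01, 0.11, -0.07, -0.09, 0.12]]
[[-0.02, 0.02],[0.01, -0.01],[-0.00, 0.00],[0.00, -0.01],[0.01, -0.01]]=a @ [[0.03, -0.03],[0.01, -0.02],[0.02, -0.02],[-0.09, 0.11],[-0.00, 0.0]]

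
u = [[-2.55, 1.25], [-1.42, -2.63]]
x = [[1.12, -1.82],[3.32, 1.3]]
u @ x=[[1.29, 6.27], [-10.32, -0.83]]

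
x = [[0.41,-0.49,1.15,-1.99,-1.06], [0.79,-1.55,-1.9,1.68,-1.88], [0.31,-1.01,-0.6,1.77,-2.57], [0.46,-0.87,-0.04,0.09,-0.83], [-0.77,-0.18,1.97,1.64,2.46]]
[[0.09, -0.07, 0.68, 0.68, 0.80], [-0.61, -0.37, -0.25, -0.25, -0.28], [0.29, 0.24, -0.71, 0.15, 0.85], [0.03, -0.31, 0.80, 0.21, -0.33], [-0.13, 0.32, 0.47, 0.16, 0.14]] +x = [[0.5, -0.56, 1.83, -1.31, -0.26],[0.18, -1.92, -2.15, 1.43, -2.16],[0.60, -0.77, -1.31, 1.92, -1.72],[0.49, -1.18, 0.76, 0.3, -1.16],[-0.9, 0.14, 2.44, 1.80, 2.60]]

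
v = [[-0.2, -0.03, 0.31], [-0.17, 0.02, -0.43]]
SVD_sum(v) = [[0.02,-0.02,0.30], [-0.02,0.03,-0.44]] + [[-0.22, -0.01, 0.01], [-0.15, -0.01, 0.01]]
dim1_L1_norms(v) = [0.54, 0.62]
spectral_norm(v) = 0.53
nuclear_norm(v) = 0.79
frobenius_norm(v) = 0.59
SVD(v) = [[-0.57,0.82], [0.82,0.57]] @ diag([0.5316934697975001, 0.26172897083566204]) @ [[-0.05, 0.06, -1.00],[-1.0, -0.05, 0.05]]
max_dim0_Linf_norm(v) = 0.43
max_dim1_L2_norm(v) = 0.46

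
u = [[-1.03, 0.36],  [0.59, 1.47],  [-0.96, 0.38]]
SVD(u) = [[0.18, 0.70], [-0.97, 0.23], [0.14, 0.67]] @ diag([1.5888358186843543, 1.497030641391691]) @ [[-0.56,-0.83], [-0.83,0.56]]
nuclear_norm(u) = 3.09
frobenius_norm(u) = 2.18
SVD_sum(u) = [[-0.16, -0.23],[0.87, 1.28],[-0.13, -0.19]] + [[-0.87, 0.59],[-0.28, 0.19],[-0.83, 0.57]]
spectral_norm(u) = 1.59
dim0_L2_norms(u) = [1.53, 1.56]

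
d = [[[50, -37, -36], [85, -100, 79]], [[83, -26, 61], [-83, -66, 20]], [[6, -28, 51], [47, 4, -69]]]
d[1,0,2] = 61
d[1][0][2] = 61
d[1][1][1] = -66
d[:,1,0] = [85, -83, 47]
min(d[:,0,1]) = -37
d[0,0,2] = -36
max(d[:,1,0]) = 85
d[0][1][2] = 79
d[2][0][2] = 51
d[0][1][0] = 85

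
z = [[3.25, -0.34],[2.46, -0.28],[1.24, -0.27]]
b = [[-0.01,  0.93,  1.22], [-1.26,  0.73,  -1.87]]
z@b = [[0.40, 2.77, 4.60], [0.33, 2.08, 3.52], [0.33, 0.96, 2.02]]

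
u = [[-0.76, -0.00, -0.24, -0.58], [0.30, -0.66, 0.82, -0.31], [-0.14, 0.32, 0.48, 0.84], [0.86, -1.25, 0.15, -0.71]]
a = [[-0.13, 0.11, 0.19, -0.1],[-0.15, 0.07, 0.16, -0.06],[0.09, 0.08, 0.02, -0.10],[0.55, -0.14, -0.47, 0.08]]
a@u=[[0.02,0.11,0.20,0.27], [0.06,0.08,0.16,0.24], [-0.13,0.08,0.04,0.01], [-0.33,-0.16,-0.46,-0.73]]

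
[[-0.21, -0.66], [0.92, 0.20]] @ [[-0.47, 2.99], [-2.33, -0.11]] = [[1.64, -0.56], [-0.9, 2.73]]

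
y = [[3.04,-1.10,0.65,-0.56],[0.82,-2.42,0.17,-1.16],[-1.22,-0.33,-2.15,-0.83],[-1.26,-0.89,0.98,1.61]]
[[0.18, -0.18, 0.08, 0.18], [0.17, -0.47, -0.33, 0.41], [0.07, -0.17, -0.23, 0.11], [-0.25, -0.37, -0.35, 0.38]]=y @ [[0.04, -0.01, 0.07, 0.02], [0.00, 0.27, 0.21, -0.25], [-0.01, 0.1, 0.07, -0.09], [-0.12, -0.15, -0.09, 0.17]]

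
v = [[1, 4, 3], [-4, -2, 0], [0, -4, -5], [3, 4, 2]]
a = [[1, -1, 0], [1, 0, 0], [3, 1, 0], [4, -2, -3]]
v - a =[[0, 5, 3], [-5, -2, 0], [-3, -5, -5], [-1, 6, 5]]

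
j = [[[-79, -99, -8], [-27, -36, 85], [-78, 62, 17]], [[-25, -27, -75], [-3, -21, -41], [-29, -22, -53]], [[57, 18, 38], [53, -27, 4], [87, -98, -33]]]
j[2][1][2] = 4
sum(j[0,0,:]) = -186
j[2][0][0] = 57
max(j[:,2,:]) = 87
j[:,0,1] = [-99, -27, 18]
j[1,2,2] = -53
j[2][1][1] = -27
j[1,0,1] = -27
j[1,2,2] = -53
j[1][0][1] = -27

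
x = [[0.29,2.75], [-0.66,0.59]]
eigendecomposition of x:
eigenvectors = [[0.90+0.00j, 0.90-0.00j], [(0.05+0.44j), 0.05-0.44j]]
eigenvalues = [(0.44+1.34j), (0.44-1.34j)]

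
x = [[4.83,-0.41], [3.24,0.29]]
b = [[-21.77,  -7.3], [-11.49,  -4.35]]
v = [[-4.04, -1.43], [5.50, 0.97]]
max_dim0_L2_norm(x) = 5.82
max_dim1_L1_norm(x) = 5.24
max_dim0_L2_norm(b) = 24.62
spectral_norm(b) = 26.04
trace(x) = 5.12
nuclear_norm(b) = 26.45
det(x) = 2.73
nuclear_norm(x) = 6.29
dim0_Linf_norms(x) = [4.83, 0.41]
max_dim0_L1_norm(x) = 8.07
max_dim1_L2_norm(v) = 5.58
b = x @ v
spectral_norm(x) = 5.82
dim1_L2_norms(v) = [4.29, 5.58]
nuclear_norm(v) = 7.58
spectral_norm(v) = 7.02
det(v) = 3.95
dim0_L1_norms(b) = [33.26, 11.65]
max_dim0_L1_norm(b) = 33.26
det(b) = 10.82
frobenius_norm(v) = 7.04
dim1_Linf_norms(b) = [21.77, 11.49]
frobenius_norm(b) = 26.04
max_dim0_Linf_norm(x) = 4.83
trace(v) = -3.07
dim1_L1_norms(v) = [5.47, 6.47]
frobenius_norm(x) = 5.84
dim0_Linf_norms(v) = [5.5, 1.43]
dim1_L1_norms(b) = [29.07, 15.84]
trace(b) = -26.12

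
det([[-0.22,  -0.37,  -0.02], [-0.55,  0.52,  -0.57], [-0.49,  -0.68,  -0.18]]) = 0.027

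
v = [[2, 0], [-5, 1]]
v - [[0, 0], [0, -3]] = [[2, 0], [-5, 4]]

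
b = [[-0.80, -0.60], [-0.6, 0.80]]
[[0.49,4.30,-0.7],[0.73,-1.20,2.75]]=b@[[-0.83, -2.72, -1.09], [0.29, -3.54, 2.62]]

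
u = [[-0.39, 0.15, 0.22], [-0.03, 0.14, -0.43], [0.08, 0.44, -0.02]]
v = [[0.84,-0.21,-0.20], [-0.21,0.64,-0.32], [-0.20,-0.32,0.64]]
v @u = [[-0.34, 0.01, 0.28], [0.04, -0.08, -0.32], [0.14, 0.21, 0.08]]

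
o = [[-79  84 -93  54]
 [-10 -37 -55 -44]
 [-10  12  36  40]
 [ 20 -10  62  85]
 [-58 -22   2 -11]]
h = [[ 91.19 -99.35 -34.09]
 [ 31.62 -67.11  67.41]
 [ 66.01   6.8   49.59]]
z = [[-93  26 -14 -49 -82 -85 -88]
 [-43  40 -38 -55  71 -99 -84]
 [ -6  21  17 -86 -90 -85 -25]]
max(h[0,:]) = 91.19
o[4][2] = 2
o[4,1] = -22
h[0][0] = 91.19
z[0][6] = -88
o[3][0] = 20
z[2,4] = -90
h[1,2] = 67.41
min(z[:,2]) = -38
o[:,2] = [-93, -55, 36, 62, 2]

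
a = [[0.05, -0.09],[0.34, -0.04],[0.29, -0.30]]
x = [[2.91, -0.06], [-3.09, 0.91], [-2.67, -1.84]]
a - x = [[-2.86, -0.03], [3.43, -0.95], [2.96, 1.54]]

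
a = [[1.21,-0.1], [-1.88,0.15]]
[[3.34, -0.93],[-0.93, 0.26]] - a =[[2.13, -0.83], [0.95, 0.11]]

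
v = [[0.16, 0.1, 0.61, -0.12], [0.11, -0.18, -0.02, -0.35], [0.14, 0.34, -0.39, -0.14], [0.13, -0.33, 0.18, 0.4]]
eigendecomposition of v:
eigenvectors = [[(-0.77+0j),(-0.77-0j),(-0.65+0j),(-0.65-0j)], [(-0.26-0.18j),(-0.26+0.18j),0.24+0.30j,0.24-0.30j], [-0.28-0.09j,-0.28+0.09j,0.62-0.15j,0.62+0.15j], [(0.15+0.44j),(0.15-0.44j),0.04+0.15j,0.04-0.15j]]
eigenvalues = [(0.44+0.16j), (0.44-0.16j), (-0.44+0.12j), (-0.44-0.12j)]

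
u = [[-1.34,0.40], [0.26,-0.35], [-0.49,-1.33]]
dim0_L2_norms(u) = [1.45, 1.43]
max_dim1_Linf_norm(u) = 1.34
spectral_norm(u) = 1.45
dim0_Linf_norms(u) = [1.34, 1.33]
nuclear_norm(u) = 2.88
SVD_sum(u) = [[-1.02, -0.41], [0.10, 0.04], [-0.88, -0.35]] + [[-0.32, 0.81], [0.16, -0.39], [0.39, -0.98]]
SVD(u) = [[-0.75, 0.61], [0.08, -0.3], [-0.65, -0.74]] @ diag([1.4536766709149995, 1.4288191405624031]) @ [[0.93, 0.37], [-0.37, 0.93]]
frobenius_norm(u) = 2.04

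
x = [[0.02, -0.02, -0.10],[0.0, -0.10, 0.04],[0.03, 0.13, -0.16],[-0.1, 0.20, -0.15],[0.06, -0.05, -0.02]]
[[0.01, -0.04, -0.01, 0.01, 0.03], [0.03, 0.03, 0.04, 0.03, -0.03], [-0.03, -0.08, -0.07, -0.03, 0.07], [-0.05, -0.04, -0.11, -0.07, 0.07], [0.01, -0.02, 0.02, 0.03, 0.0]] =x@[[-0.04,-0.41,0.13,0.15,0.09], [-0.31,-0.13,-0.33,-0.31,0.18], [-0.05,0.34,0.22,-0.05,-0.28]]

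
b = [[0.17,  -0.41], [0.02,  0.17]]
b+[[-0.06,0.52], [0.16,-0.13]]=[[0.11, 0.11], [0.18, 0.04]]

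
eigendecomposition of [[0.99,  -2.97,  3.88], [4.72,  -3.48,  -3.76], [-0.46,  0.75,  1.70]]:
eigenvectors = [[-0.29-0.56j, -0.29+0.56j, 0.80+0.00j], [(-0.77+0j), -0.77-0.00j, 0.42+0.00j], [0.10+0.04j, 0.10-0.04j, 0.44+0.00j]]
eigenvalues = [(-1.18+3.64j), (-1.18-3.64j), (1.58+0j)]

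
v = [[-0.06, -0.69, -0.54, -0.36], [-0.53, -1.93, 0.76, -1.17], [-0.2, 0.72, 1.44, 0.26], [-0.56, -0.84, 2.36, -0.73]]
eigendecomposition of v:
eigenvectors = [[(-0.23+0j), (0.31+0j), 0.23-0.30j, 0.23+0.30j], [(-0.81+0j), (0.04+0j), (0.43+0.05j), (0.43-0.05j)], [(0.15+0j), (-0.65+0j), (-0.03-0.07j), (-0.03+0.07j)], [(-0.52+0j), (-0.69+0j), (-0.82+0j), (-0.82-0j)]]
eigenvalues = [(-2.97+0j), (1.77+0j), (-0.04+0.04j), (-0.04-0.04j)]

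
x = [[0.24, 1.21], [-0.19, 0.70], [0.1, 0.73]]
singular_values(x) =[1.58, 0.29]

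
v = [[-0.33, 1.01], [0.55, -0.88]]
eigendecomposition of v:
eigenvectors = [[0.89, -0.69],[0.46, 0.73]]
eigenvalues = [0.19, -1.4]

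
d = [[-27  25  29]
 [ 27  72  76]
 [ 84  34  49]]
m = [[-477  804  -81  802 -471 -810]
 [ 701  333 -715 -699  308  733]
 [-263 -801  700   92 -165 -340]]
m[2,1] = -801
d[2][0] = 84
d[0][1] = 25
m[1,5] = 733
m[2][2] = 700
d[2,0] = 84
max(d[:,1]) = 72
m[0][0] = -477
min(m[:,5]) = -810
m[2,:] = [-263, -801, 700, 92, -165, -340]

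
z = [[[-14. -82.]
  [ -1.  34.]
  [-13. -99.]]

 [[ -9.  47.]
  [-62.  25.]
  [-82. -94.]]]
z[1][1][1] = 25.0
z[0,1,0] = -1.0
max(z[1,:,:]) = 47.0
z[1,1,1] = 25.0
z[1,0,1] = 47.0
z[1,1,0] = -62.0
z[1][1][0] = -62.0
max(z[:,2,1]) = -94.0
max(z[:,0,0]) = -9.0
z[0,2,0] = -13.0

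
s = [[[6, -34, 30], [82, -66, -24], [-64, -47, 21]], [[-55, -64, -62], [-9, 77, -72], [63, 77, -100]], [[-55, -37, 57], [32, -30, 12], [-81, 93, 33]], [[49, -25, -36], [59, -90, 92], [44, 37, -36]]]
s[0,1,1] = -66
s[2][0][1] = -37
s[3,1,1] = -90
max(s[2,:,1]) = 93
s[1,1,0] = -9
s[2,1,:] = [32, -30, 12]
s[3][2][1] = 37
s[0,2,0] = -64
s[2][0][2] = 57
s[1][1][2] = -72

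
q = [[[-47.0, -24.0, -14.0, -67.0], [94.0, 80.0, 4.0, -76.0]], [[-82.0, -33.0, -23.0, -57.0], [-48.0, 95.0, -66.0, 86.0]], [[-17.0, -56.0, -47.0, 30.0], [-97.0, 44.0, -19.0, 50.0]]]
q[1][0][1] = -33.0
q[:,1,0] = [94.0, -48.0, -97.0]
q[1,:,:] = [[-82.0, -33.0, -23.0, -57.0], [-48.0, 95.0, -66.0, 86.0]]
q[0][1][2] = 4.0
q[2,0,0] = -17.0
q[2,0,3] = 30.0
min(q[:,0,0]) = -82.0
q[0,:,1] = [-24.0, 80.0]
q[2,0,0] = -17.0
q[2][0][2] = -47.0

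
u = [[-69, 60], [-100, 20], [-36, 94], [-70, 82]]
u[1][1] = 20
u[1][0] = -100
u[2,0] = -36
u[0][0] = -69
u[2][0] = -36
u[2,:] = [-36, 94]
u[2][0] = -36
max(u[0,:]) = 60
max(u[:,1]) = 94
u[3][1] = 82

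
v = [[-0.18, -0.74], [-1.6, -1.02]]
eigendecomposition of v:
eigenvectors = [[0.70,0.42], [-0.71,0.91]]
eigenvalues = [0.57, -1.77]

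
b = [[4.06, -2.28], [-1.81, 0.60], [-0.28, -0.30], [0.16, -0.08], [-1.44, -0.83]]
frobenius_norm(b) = 5.32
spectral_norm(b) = 5.11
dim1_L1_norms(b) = [6.34, 2.41, 0.58, 0.24, 2.27]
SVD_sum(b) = [[4.22,-1.94], [-1.72,0.79], [-0.12,0.05], [0.16,-0.07], [-0.87,0.40]] + [[-0.16, -0.34], [-0.09, -0.19], [-0.16, -0.35], [-0.0, -0.01], [-0.57, -1.23]]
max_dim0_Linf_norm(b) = 4.06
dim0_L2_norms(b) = [4.68, 2.52]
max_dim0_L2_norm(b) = 4.68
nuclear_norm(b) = 6.58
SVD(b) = [[-0.91,  -0.26],[0.37,  -0.14],[0.03,  -0.26],[-0.03,  -0.0],[0.19,  -0.92]] @ diag([5.1093946599792055, 1.4748173475301902]) @ [[-0.91, 0.42], [0.42, 0.91]]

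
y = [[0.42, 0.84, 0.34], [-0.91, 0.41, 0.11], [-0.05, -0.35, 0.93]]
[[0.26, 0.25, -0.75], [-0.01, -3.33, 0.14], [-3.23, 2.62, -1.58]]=y@ [[0.27,2.99,-0.37],  [1.37,-2.08,-0.01],  [-2.94,2.19,-1.72]]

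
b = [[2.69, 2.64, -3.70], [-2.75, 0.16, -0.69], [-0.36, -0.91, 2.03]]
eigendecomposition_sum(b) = [[1.39+1.11j, (1.34-1.22j), (-1.72+2.79j)], [(-1.55+0.26j), (0.01+1.6j), (-0.81-2.77j)], [(-0.27-0.45j), -0.49+0.20j, (0.76-0.6j)]] + [[(1.39-1.11j), (1.34+1.22j), -1.72-2.79j], [(-1.55-0.26j), (0.01-1.6j), -0.81+2.77j], [(-0.27+0.45j), (-0.49-0.2j), 0.76+0.60j]] + [[-0.10-0.00j, -0.04+0.00j, (-0.27-0j)], [0.34+0.00j, (0.14-0j), (0.94+0j)], [0.19+0.00j, 0.08-0.00j, 0.52+0.00j]]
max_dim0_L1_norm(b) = 6.42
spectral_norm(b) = 5.73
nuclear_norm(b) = 8.89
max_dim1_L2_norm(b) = 5.28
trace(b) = 4.88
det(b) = 5.11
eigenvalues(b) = [(2.16+2.1j), (2.16-2.1j), (0.56+0j)]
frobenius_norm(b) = 6.41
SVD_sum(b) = [[2.79, 2.51, -3.71], [-0.47, -0.43, 0.63], [-1.08, -0.98, 1.44]] + [[-0.09, 0.02, -0.06], [-2.27, 0.51, -1.36], [0.75, -0.17, 0.45]] + [[-0.01, 0.1, 0.06], [-0.01, 0.07, 0.04], [-0.03, 0.24, 0.14]]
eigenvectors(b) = [[(-0.73+0j), (-0.73-0j), -0.24+0.00j], [0.43-0.48j, 0.43+0.48j, (0.85+0j)], [(0.2+0.07j), 0.20-0.07j, (0.47+0j)]]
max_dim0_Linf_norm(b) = 3.7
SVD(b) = [[-0.92, -0.04, 0.39], [0.16, -0.95, 0.28], [0.36, 0.32, 0.88]] @ diag([5.733191542161582, 2.8409051552095312, 0.31348467265692387]) @ [[-0.53,-0.48,0.70], [0.84,-0.19,0.51], [-0.11,0.86,0.50]]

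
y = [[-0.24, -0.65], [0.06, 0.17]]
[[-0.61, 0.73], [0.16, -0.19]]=y @ [[0.80, 0.44], [0.65, -1.29]]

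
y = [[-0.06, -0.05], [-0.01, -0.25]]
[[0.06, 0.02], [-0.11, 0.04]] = y@ [[-1.42, -0.14], [0.51, -0.15]]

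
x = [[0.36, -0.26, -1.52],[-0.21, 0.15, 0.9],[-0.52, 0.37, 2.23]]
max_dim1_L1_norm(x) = 3.12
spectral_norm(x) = 2.96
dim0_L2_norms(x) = [0.67, 0.48, 2.84]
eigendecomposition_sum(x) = [[0.36,-0.25,-1.52], [-0.21,0.15,0.9], [-0.52,0.37,2.23]] + [[0.00, -0.01, 0.01], [0.0, -0.0, 0.00], [0.0, -0.0, 0.0]] + [[0.0, 0.0, -0.00], [0.00, 0.0, -0.0], [0.0, 0.00, -0.0]]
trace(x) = 2.74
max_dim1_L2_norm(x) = 2.32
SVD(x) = [[-0.53, -0.84, -0.06], [0.32, -0.13, -0.94], [0.78, -0.52, 0.34]] @ diag([2.9604628693052972, 0.007715598840158194, 0.00026267696684307857]) @ [[-0.23, 0.16, 0.96], [-0.54, 0.8, -0.26], [-0.81, -0.58, -0.09]]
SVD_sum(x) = [[0.36, -0.25, -1.52], [-0.21, 0.15, 0.9], [-0.52, 0.37, 2.23]] + [[0.0, -0.01, 0.0], [0.0, -0.00, 0.00], [0.0, -0.0, 0.0]] + [[0.00, 0.00, 0.00], [0.00, 0.00, 0.00], [-0.00, -0.0, -0.00]]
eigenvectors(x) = [[-0.54, 0.97, -0.84], [0.32, 0.07, -0.54], [0.78, 0.22, -0.11]]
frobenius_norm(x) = 2.96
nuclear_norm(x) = 2.97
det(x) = 0.00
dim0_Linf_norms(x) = [0.52, 0.37, 2.23]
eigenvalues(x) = [2.74, 0.0, 0.0]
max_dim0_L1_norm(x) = 4.65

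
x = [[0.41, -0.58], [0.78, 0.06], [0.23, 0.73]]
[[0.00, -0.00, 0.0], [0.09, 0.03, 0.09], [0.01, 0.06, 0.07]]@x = [[0.00, 0.00], [0.08, 0.02], [0.07, 0.05]]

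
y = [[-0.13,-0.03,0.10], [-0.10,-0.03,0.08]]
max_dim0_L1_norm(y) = 0.23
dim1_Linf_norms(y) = [0.13, 0.1]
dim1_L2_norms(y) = [0.17, 0.13]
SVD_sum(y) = [[-0.13,-0.03,0.1], [-0.1,-0.03,0.08]] + [[-0.0, 0.0, -0.00], [0.00, -0.00, 0.00]]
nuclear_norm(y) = 0.22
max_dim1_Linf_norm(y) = 0.13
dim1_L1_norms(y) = [0.26, 0.21]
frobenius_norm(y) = 0.21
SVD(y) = [[-0.79, -0.62], [-0.62, 0.79]] @ diag([0.21229811744245453, 0.005432249109696802]) @ [[0.77, 0.20, -0.60], [0.36, -0.92, 0.16]]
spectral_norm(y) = 0.21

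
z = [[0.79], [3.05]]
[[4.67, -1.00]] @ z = [[0.64]]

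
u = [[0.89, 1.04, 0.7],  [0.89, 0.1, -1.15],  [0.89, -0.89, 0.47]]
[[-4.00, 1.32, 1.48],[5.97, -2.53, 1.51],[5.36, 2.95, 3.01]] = u@[[3.19, 0.74, 2.32],  [-4.48, -1.16, -0.84],  [-3.11, 2.67, 0.41]]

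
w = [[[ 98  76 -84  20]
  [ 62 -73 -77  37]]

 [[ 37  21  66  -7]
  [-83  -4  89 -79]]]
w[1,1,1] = -4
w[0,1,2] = -77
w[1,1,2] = 89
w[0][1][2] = -77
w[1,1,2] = 89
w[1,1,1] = -4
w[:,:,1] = [[76, -73], [21, -4]]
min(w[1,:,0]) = -83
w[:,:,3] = [[20, 37], [-7, -79]]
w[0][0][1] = 76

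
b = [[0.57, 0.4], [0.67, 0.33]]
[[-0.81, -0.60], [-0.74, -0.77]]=b @[[-0.38, -1.39], [-1.48, 0.49]]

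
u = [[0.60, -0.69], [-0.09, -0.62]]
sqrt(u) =[[(0.78+0.03j), (-0.42+0.43j)],  [(-0.06+0.06j), (0.03+0.79j)]]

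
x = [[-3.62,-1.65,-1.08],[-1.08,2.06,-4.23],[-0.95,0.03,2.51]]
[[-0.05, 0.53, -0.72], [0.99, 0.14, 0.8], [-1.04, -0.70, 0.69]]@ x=[[0.29, 1.15, -4.0], [-4.50, -1.32, 0.35], [3.87, 0.29, 5.82]]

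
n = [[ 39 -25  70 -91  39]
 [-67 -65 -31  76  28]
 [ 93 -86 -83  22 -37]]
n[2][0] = 93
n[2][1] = -86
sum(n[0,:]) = 32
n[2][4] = -37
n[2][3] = 22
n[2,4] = -37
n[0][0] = 39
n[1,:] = [-67, -65, -31, 76, 28]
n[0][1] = -25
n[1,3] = 76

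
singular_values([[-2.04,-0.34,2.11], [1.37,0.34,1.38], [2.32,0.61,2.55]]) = [4.02, 2.95, 0.01]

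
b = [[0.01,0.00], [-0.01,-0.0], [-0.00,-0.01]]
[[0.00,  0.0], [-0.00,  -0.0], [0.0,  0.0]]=b@[[0.15, 0.05], [-0.00, -0.0]]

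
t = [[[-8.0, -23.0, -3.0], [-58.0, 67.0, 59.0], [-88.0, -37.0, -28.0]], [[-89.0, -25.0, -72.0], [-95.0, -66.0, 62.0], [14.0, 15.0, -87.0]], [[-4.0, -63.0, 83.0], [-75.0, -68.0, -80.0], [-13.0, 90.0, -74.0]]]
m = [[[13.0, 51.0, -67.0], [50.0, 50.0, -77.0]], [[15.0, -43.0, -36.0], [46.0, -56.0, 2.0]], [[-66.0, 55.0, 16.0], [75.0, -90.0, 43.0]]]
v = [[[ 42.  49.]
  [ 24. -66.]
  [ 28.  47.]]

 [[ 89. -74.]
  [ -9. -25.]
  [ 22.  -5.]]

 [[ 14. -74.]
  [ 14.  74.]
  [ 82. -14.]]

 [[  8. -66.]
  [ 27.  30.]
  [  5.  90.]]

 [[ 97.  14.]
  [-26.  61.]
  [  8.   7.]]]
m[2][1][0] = 75.0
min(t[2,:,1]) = -68.0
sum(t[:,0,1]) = -111.0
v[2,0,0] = 14.0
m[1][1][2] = 2.0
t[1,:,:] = [[-89.0, -25.0, -72.0], [-95.0, -66.0, 62.0], [14.0, 15.0, -87.0]]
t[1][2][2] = -87.0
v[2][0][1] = -74.0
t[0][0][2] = -3.0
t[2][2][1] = 90.0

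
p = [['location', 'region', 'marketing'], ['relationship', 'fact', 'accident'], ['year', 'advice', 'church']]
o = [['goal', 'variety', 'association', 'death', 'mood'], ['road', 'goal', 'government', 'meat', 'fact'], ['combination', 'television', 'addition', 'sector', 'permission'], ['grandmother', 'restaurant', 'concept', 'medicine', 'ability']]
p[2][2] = 'church'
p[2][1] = 'advice'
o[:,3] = ['death', 'meat', 'sector', 'medicine']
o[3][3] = 'medicine'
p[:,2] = ['marketing', 'accident', 'church']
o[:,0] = ['goal', 'road', 'combination', 'grandmother']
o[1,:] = ['road', 'goal', 'government', 'meat', 'fact']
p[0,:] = ['location', 'region', 'marketing']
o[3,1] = 'restaurant'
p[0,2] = 'marketing'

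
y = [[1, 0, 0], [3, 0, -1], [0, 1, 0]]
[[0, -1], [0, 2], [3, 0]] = y@ [[0, -1], [3, 0], [0, -5]]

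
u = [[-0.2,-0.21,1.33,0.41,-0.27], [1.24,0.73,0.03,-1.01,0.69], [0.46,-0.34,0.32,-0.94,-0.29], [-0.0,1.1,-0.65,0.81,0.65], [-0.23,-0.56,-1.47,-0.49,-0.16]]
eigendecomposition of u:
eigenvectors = [[(0.04-0.2j), 0.04+0.20j, (-0.55+0j), (0.75+0j), (-0.36+0j)],[0.61+0.00j, (0.61-0j), (-0.02+0j), (-0.29+0j), (-0.51+0j)],[0.17+0.17j, (0.17-0.17j), (0.34+0j), (-0.14+0j), (-0.42+0j)],[0.04-0.42j, 0.04+0.42j, (-0.18+0j), 0.51+0.00j, 0.24+0.00j],[-0.31+0.51j, -0.31-0.51j, (0.74+0j), -0.29+0.00j, 0.61+0.00j]]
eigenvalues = [(0.39+0.88j), (0.39-0.88j), (-0.54+0j), (0.01+0j), (1.25+0j)]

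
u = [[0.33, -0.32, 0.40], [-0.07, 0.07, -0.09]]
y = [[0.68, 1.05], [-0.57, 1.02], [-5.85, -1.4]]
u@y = [[-1.93,-0.54],[0.44,0.12]]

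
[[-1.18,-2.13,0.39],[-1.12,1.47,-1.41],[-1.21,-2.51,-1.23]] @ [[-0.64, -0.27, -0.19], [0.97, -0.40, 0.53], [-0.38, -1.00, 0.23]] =[[-1.46, 0.78, -0.82],[2.68, 1.12, 0.67],[-1.19, 2.56, -1.38]]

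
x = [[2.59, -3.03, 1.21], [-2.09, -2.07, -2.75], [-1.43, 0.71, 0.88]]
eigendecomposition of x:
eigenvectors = [[(0.46+0j), (0.76+0j), (0.76-0j)], [(0.89+0j), -0.12-0.19j, (-0.12+0.19j)], [(0.01+0j), -0.48+0.36j, (-0.48-0.36j)]]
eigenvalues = [(-3.19+0j), (2.29+1.34j), (2.29-1.34j)]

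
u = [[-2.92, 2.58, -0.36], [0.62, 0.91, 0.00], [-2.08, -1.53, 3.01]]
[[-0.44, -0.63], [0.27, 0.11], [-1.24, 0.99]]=u @ [[0.27,0.17], [0.11,0.01], [-0.17,0.45]]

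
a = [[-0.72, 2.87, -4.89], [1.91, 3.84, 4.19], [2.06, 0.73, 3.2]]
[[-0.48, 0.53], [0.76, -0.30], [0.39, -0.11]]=a @ [[-0.07, 0.17], [0.07, -0.01], [0.15, -0.14]]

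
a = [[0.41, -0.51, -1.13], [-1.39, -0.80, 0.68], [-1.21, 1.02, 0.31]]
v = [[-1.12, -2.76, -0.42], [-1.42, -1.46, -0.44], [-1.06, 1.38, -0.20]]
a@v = [[1.46, -1.95, 0.28], [1.97, 5.94, 0.80], [-0.42, 2.28, -0.0]]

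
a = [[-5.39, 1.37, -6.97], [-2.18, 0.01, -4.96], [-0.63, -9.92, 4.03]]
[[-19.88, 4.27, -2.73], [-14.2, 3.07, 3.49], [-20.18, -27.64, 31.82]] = a @ [[1.61, 1.31, 1.09], [2.81, 2.22, -3.76], [2.16, -1.19, -1.19]]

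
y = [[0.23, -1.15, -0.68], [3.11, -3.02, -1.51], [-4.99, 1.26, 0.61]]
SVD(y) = [[-0.13,-0.48,0.87], [-0.65,-0.62,-0.44], [0.74,-0.62,-0.23]] @ diag([6.720600802025882, 2.1442381084623032, 0.07725149854250765]) @ [[-0.86, 0.46, 0.23], [0.51, 0.76, 0.41], [0.01, 0.47, -0.88]]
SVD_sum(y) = [[0.75,-0.40,-0.2],[3.78,-2.00,-1.0],[-4.31,2.28,1.14]] + [[-0.53, -0.78, -0.42], [-0.67, -1.0, -0.54], [-0.68, -1.01, -0.55]] + [[0.00, 0.03, -0.06], [-0.0, -0.02, 0.03], [-0.00, -0.01, 0.02]]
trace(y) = -2.18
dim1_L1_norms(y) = [2.06, 7.64, 6.86]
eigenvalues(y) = [0.68, -0.79, -2.07]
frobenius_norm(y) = 7.05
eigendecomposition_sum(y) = [[0.36,-0.16,-0.13],[1.3,-0.57,-0.47],[-2.45,1.06,0.88]] + [[-0.51, 0.32, 0.09],[1.33, -0.82, -0.24],[-3.03, 1.87, 0.55]] + [[0.38,-1.31,-0.64], [0.47,-1.63,-0.8], [0.48,-1.67,-0.82]]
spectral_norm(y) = 6.72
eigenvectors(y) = [[-0.13, -0.15, 0.49], [-0.47, 0.40, 0.61], [0.87, -0.90, 0.62]]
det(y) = 1.11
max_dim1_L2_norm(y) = 5.18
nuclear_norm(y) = 8.94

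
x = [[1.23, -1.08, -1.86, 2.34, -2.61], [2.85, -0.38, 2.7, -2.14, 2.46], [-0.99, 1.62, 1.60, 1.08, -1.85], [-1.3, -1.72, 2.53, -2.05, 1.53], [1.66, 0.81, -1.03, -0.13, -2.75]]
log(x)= [[(1.13-0.03j), -0.85-0.42j, -0.16+0.44j, (0.59-0.45j), -0.21+0.79j], [1.28-0.12j, 1.56+0.89j, -0.15-1.10j, 0.34+1.65j, -0.96-0.90j], [(-0.47+0.02j), -0.20-0.49j, 1.17+0.55j, (-0.14-0.7j), (0.4+0.71j)], [(-0.6-0.36j), (0.01+0.5j), -0.27-0.90j, 1.10+2.12j, (-0.53+0.8j)], [(0.56-0.38j), 0.01-0.66j, (0.04+0.36j), 0.04+0.69j, 0.79+2.74j]]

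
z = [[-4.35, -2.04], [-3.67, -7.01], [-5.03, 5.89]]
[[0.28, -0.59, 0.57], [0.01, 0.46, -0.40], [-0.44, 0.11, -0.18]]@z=[[-1.92,6.92],[0.28,-5.6],[2.42,-0.93]]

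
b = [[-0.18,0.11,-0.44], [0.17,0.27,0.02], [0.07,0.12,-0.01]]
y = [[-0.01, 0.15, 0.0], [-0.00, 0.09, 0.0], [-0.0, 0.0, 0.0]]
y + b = [[-0.19, 0.26, -0.44],[0.17, 0.36, 0.02],[0.07, 0.12, -0.01]]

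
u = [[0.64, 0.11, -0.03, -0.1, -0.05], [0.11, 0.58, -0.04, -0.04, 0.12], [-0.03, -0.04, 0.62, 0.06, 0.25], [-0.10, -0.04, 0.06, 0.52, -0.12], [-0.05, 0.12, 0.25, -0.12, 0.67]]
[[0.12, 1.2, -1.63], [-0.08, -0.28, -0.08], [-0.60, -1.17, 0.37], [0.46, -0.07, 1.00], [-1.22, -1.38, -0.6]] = u@[[0.10,  1.83,  -2.58], [0.19,  -0.65,  0.79], [-0.36,  -1.31,  0.98], [0.60,  0.01,  1.06], [-1.6,  -1.32,  -1.4]]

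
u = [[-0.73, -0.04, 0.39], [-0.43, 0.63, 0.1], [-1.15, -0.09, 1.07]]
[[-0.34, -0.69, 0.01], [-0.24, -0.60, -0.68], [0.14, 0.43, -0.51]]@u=[[0.53, -0.42, -0.19], [1.22, -0.31, -0.88], [0.3, 0.31, -0.45]]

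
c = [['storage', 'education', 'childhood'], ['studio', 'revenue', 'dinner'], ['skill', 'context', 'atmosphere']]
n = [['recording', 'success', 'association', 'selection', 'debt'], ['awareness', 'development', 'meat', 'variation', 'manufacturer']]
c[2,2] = 'atmosphere'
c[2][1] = 'context'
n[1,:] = ['awareness', 'development', 'meat', 'variation', 'manufacturer']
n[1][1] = 'development'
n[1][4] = 'manufacturer'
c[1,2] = 'dinner'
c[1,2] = 'dinner'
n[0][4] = 'debt'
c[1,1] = 'revenue'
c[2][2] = 'atmosphere'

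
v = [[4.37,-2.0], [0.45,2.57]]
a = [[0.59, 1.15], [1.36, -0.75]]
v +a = [[4.96,-0.85], [1.81,1.82]]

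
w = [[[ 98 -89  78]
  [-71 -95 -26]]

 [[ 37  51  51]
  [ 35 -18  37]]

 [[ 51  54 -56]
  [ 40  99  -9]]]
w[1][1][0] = 35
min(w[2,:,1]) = 54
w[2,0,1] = 54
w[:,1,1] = [-95, -18, 99]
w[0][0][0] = 98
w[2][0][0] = 51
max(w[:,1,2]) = 37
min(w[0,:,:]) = -95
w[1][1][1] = -18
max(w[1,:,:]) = 51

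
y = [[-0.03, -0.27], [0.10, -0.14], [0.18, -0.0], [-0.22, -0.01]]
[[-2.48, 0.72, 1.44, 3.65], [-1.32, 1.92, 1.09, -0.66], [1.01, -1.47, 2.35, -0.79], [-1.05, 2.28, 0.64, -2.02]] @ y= [[-0.4,  0.53], [0.57,  0.09], [0.42,  -0.06], [0.82,  -0.02]]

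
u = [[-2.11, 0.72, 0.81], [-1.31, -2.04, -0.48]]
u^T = [[-2.11, -1.31], [0.72, -2.04], [0.81, -0.48]]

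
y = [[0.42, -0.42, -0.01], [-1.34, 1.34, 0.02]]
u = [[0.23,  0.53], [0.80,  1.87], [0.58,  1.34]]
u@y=[[-0.61,0.61,0.01], [-2.17,2.17,0.03], [-1.55,1.55,0.02]]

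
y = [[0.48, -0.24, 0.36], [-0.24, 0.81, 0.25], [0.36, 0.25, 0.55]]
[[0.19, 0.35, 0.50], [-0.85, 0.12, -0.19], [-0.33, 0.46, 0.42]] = y @ [[0.05, -0.09, 0.99], [-0.98, -0.18, 0.03], [-0.18, 0.98, 0.1]]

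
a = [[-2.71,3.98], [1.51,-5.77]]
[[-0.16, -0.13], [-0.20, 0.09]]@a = [[0.24, 0.11],[0.68, -1.32]]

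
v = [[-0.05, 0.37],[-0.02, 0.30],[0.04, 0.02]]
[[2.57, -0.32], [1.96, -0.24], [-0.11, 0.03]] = v@[[-5.93, 1.04],[6.14, -0.73]]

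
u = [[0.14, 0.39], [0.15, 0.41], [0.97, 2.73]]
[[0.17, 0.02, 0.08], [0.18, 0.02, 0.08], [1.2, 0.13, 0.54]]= u@ [[0.17, 0.53, 0.11], [0.38, -0.14, 0.16]]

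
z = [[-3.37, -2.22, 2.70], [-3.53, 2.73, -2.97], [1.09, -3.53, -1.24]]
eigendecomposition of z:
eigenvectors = [[0.33+0.00j,(-0.72+0j),-0.72-0.00j], [(-0.82+0j),-0.49-0.21j,-0.49+0.21j], [(0.46+0j),-0.27-0.35j,-0.27+0.35j]]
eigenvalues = [(5.83+0j), (-3.86+0.66j), (-3.86-0.66j)]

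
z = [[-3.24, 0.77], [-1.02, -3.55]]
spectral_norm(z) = 3.71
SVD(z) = [[0.21, 0.98],[0.98, -0.21]] @ diag([3.7101129664233747, 3.311866811388578]) @ [[-0.45, -0.89], [-0.89, 0.45]]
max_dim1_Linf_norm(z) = 3.55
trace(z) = -6.79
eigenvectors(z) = [[(-0.11-0.65j), (-0.11+0.65j)], [0.75+0.00j, 0.75-0.00j]]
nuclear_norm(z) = 7.02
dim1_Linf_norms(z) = [3.24, 3.55]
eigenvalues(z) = [(-3.4+0.87j), (-3.4-0.87j)]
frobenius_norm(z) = 4.97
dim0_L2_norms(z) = [3.4, 3.63]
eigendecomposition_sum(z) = [[(-1.62+0.74j),  0.38+1.50j], [-0.51-1.98j,  (-1.77+0.13j)]] + [[(-1.62-0.74j), (0.38-1.5j)], [(-0.51+1.98j), -1.78-0.13j]]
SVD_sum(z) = [[-0.35, -0.69], [-1.64, -3.24]] + [[-2.89, 1.46], [0.62, -0.31]]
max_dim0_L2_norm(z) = 3.63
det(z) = 12.29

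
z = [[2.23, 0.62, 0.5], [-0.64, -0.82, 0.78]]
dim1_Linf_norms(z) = [2.23, 0.82]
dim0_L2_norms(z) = [2.32, 1.03, 0.93]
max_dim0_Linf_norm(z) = 2.23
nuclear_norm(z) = 3.55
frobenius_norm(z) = 2.70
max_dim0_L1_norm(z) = 2.87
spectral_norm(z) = 2.48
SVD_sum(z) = [[2.19,  0.81,  0.2], [-0.76,  -0.28,  -0.07]] + [[0.04, -0.19, 0.3],[0.12, -0.54, 0.85]]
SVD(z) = [[-0.94, 0.33], [0.33, 0.94]] @ diag([2.4786540503310146, 1.0742318645328188]) @ [[-0.93,-0.34,-0.09], [0.12,-0.53,0.84]]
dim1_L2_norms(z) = [2.37, 1.3]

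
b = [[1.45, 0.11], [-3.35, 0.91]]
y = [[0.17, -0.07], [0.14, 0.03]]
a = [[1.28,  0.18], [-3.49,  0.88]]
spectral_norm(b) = 3.74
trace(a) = 2.16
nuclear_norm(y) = 0.29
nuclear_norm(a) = 4.26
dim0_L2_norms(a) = [3.72, 0.9]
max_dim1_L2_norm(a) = 3.6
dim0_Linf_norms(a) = [3.49, 0.88]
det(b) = 1.69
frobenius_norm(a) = 3.82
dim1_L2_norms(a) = [1.29, 3.6]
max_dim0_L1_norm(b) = 4.8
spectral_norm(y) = 0.22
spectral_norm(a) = 3.80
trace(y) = 0.20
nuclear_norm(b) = 4.19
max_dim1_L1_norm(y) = 0.24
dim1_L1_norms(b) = [1.56, 4.26]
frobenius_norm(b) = 3.76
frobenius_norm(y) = 0.23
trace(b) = 2.36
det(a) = 1.75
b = a + y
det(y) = 0.01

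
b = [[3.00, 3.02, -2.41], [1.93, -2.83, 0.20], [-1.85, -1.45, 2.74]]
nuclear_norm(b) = 10.40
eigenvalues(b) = [5.52, 1.01, -3.61]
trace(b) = 2.91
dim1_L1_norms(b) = [8.43, 4.96, 6.04]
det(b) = -20.12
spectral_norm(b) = 6.03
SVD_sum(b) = [[2.6, 2.93, -2.86], [-0.43, -0.48, 0.47], [-1.87, -2.11, 2.05]] + [[0.12, -0.12, -0.02], [2.31, -2.38, -0.34], [-0.36, 0.38, 0.05]] + [[0.28,0.21,0.47], [0.05,0.03,0.08], [0.38,0.28,0.63]]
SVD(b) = [[-0.81,-0.05,0.59], [0.13,-0.99,0.10], [0.58,0.16,0.8]] @ diag([6.026632907271788, 3.382383804771747, 0.9869526828610391]) @ [[-0.54, -0.6, 0.59],[-0.69, 0.71, 0.1],[0.48, 0.35, 0.8]]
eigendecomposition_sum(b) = [[3.14, 1.59, -2.62], [0.67, 0.34, -0.56], [-2.44, -1.24, 2.03]] + [[0.31,0.08,0.42], [0.18,0.05,0.24], [0.48,0.13,0.65]] + [[-0.45, 1.34, -0.21],[1.08, -3.22, 0.51],[0.12, -0.34, 0.05]]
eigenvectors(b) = [[-0.78, -0.52, -0.38],  [-0.17, -0.3, 0.92],  [0.61, -0.80, 0.10]]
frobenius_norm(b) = 6.98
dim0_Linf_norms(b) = [3.0, 3.02, 2.74]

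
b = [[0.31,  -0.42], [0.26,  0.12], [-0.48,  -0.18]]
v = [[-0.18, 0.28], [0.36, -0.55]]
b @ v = [[-0.21, 0.32], [-0.00, 0.01], [0.02, -0.04]]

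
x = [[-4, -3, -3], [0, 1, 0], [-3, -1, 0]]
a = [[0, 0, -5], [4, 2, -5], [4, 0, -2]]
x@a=[[-24, -6, 41], [4, 2, -5], [-4, -2, 20]]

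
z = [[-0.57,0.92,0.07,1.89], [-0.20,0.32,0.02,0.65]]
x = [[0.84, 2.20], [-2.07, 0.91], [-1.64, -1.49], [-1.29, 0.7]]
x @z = [[-0.92, 1.48, 0.10, 3.02], [1.00, -1.61, -0.13, -3.32], [1.23, -1.99, -0.14, -4.07], [0.6, -0.96, -0.08, -1.98]]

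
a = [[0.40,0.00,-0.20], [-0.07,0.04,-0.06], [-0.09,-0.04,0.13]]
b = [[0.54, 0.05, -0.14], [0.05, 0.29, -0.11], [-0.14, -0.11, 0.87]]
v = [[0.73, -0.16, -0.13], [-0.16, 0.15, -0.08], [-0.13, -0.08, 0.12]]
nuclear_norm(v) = 1.01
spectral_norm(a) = 0.47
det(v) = -0.00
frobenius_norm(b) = 1.10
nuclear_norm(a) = 0.60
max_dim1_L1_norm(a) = 0.6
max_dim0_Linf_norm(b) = 0.87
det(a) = -0.00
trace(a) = 0.57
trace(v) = 1.00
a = v @ b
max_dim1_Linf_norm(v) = 0.73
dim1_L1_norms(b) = [0.73, 0.45, 1.12]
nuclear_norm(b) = 1.70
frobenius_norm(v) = 0.82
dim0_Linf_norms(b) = [0.54, 0.29, 0.87]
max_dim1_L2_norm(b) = 0.89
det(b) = 0.12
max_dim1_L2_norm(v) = 0.76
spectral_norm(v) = 0.79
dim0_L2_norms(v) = [0.76, 0.23, 0.19]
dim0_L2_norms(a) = [0.42, 0.06, 0.25]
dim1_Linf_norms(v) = [0.73, 0.16, 0.13]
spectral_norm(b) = 0.94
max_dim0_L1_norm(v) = 1.02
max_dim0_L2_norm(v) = 0.76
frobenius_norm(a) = 0.49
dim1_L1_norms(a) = [0.6, 0.17, 0.26]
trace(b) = 1.70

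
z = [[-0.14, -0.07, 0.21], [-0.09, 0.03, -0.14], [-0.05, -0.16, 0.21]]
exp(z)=[[0.87,  -0.08,  0.22], [-0.08,  1.05,  -0.17], [-0.04,  -0.18,  1.24]]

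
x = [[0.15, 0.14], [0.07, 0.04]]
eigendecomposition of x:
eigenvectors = [[0.92, -0.64], [0.38, 0.77]]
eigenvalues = [0.21, -0.02]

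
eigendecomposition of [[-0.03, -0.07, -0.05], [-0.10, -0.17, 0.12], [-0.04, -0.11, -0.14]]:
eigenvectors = [[-0.89+0.00j, 0.34-0.07j, (0.34+0.07j)], [0.45+0.00j, (0.07-0.58j), (0.07+0.58j)], [-0.10+0.00j, (0.73+0j), (0.73-0j)]]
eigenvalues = [(-0+0j), (-0.17+0.09j), (-0.17-0.09j)]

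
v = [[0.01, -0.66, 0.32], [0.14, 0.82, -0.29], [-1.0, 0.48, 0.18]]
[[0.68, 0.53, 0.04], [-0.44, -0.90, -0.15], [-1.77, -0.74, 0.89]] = v@[[1.78, -0.35, -0.84], [-0.42, -1.64, 0.03], [1.20, -1.71, 0.20]]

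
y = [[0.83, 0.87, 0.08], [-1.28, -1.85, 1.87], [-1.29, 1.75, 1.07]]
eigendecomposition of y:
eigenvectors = [[(0.33-0.33j),(0.33+0.33j),(0.21+0j)], [0.36+0.06j,(0.36-0.06j),-0.85+0.00j], [(0.81+0j),(0.81-0j),(0.48+0j)]]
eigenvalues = [(1.32+0.65j), (1.32-0.65j), (-2.59+0j)]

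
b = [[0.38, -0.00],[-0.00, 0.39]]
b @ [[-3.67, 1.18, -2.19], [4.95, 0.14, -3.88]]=[[-1.39, 0.45, -0.83],[1.93, 0.05, -1.51]]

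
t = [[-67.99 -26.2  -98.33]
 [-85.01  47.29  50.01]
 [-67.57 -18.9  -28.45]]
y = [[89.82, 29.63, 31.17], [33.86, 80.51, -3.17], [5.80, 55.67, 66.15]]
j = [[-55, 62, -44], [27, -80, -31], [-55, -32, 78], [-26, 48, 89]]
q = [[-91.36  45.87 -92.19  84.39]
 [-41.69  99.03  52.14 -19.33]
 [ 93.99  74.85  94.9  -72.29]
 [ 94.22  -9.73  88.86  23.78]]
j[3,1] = 48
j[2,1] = -32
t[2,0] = -67.57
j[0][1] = 62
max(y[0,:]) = 89.82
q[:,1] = [45.87, 99.03, 74.85, -9.73]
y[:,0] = [89.82, 33.86, 5.8]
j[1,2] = -31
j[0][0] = -55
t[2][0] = -67.57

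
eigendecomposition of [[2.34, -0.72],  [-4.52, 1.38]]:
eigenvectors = [[0.46,0.29], [-0.89,0.96]]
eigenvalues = [3.73, -0.01]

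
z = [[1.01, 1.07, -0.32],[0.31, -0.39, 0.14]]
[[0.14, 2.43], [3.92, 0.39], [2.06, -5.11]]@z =[[0.89, -0.80, 0.30], [4.08, 4.04, -1.20], [0.50, 4.20, -1.37]]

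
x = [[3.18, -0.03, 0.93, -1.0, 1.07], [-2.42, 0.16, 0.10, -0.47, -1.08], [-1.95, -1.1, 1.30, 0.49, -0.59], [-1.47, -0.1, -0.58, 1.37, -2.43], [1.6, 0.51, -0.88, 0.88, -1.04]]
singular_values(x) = [5.5, 3.06, 1.67, 1.04, 0.09]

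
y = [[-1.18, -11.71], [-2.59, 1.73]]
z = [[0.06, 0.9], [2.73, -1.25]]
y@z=[[-32.04, 13.58], [4.57, -4.49]]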